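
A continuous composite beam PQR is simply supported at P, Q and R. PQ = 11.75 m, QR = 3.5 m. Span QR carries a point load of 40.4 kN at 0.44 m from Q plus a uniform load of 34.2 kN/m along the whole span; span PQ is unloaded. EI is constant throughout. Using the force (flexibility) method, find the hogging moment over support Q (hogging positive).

M_Q = 15.36 kN·m

Take M_Q as the redundant. Released structure: two simple spans PQ and QR with a hinge at Q.
Rotations at Q on the released spans (each span's end-slope, ×1/EI):
  span QR: point load 40.4 at a = 0.44: Pab(L + b)/(6LEI) = 16.99/EI
  span QR: UDL 34.2: wL³/(24EI) = 61.1/EI
  relative rotation θ_0 = (0 + 78.09)/EI = 78.09/EI
A unit hogging moment at Q produces rotation L₁/(3EI) + L₂/(3EI) = 5.083/EI.
Compatibility: M_Q·(L₁+L₂)/(3EI) = θ_0, giving M_Q = 15.36 kN·m (hogging).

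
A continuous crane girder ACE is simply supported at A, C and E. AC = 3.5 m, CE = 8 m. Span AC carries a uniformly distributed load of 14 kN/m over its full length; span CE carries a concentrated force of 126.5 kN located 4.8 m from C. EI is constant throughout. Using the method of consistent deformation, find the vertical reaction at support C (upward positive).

Insert a hinge at C; M_C is the redundant, and each span becomes simply supported.
End slopes at the hinge C, treating each span as simply supported:
  span AC: UDL 14: wL³/(24EI) = 25.01/EI
  span CE: point load 126.5 at a = 4.8: Pab(L + b)/(6LEI) = 453.4/EI
  relative rotation θ_0 = (25.01 + 453.4)/EI = 478.4/EI
A unit hogging moment at C produces rotation L₁/(3EI) + L₂/(3EI) = 3.833/EI.
Slope continuity at C: θ_0 = M_C·3.833/EI, so M_C = 478.4/3.833 = 124.8 kN·m (hogging).
Span AC, ΣM about A with M_C applied at C: R_C^{AC}·3.5 = 85.75 + 124.8, so R_C^{AC} = 60.16 kN and R_A = 49 − 60.16 = -11.16 kN.
Span CE, ΣM about E: R_C^{CE}·8 = 404.8 + 124.8, so R_C^{CE} = 66.2 kN and R_E = 126.5 − 66.2 = 60.3 kN.
R_C = 60.16 + 66.2 = 126.4 kN.

R_C = 126.4 kN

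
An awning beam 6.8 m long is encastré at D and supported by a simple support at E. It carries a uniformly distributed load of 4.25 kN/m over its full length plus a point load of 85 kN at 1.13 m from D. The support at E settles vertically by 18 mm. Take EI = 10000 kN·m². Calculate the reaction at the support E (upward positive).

R_E = 12.45 kN

Remove the prop at E; the released (primary) structure is a cantilever built in at D.
Downward deflection at the released point E due to the loads:
  UDL 4.25: wL⁴/(8EI) = 1136/EI
  point load 85 at a = 1.13: Pa²(3L − a)/(6EI) = 348.6/EI
  δ_0 = 1484/EI
Tip deflection under a unit load at E: L³/(3EI) = 104.8/EI.
With EI = 10000 kN·m²: δ_0 = 0.14845 m and δ_{EE} = 0.010481 m/kN.
Compatibility — the beam at E must follow the support down by 0.018 m: δ_0 − R_E·δ_{EE} = 0.018, so R_E = (0.14845 − 0.018)/0.010481 = 12.45 kN.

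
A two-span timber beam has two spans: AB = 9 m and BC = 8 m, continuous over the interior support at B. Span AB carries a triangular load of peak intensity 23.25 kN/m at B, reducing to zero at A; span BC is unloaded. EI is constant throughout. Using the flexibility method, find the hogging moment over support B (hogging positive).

M_B = 66.47 kN·m

Insert a hinge at B; M_B is the redundant, and each span becomes simply supported.
Discontinuity in slope at B on the released structure — sum the simple-span end rotations:
  span AB: triangular load, peak 23.25: w₀L³/(45EI) = 376.6/EI
  relative rotation θ_0 = (376.6 + 0)/EI = 376.6/EI
A unit hogging moment at B produces rotation L₁/(3EI) + L₂/(3EI) = 5.667/EI.
Slope continuity at B: θ_0 = M_B·5.667/EI, so M_B = 376.6/5.667 = 66.47 kN·m (hogging).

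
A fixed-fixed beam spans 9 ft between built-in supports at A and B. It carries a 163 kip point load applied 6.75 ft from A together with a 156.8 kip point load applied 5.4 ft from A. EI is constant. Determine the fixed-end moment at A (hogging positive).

M_A = 204.2 kip·ft

Take the two fixed-end moments M_A, M_B as redundants; the released structure is the simple span AB.
On the primary (simply-supported) span, the end slopes from the loading are:
  at A: point load 163 at a = 6.75: Pab(L + b)/(6LEI) = 515.7/EI
  at B: point load 163 at a = 6.75: Pab(L + a)/(6LEI) = 722/EI
  at A: point load 156.8 at a = 5.4: Pab(L + b)/(6LEI) = 711.2/EI
  at B: point load 156.8 at a = 5.4: Pab(L + a)/(6LEI) = 812.9/EI
  θ_A0 = 1227/EI,  θ_B0 = 1535/EI
Flexibility coefficients: a unit moment at one end gives L/(3EI) there and L/(6EI) at the far end, so f₁₁ = f₂₂ = 3/EI and f₁₂ = f₂₁ = 1.5/EI.
Compatibility — zero rotation at each built-in end:
  3 M_A + 1.5 M_B = 1227
  1.5 M_A + 3 M_B = 1535
Solving the pair gives M_A = 204.2 kip·ft and M_B = 409.5 kip·ft (hogging).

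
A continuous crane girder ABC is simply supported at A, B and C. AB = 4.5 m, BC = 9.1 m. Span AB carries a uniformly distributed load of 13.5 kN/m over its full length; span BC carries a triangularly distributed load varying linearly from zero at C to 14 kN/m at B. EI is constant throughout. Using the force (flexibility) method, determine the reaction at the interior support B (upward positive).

R_B = 93.77 kN

Take M_B as the redundant. Released structure: two simple spans AB and BC with a hinge at B.
Rotations at B on the released spans (each span's end-slope, ×1/EI):
  span AB: UDL 13.5: wL³/(24EI) = 51.26/EI
  span BC: triangular load, peak 14: w₀L³/(45EI) = 234.4/EI
  relative rotation θ_0 = (51.26 + 234.4)/EI = 285.7/EI
A unit hogging moment at B produces rotation L₁/(3EI) + L₂/(3EI) = 4.533/EI.
Compatibility: M_B·(L₁+L₂)/(3EI) = θ_0, giving M_B = 63.02 kN·m (hogging).
Span AB, ΣM about A with M_B applied at B: R_B^{AB}·4.5 = 136.7 + 63.02, so R_B^{AB} = 44.38 kN and R_A = 60.75 − 44.38 = 16.37 kN.
Span BC, ΣM about C: R_B^{BC}·9.1 = 386.4 + 63.02, so R_B^{BC} = 49.39 kN and R_C = 63.7 − 49.39 = 14.31 kN.
R_B = 44.38 + 49.39 = 93.77 kN.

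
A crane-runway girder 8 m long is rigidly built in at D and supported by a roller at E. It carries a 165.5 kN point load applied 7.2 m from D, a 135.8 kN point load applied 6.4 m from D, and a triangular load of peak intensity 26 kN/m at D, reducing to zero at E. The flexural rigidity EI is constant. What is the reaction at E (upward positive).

R_E = 257.2 kN

Remove the prop at E; the released (primary) structure is a cantilever built in at D.
Downward deflection at the released point E due to the loads:
  point load 165.5 at a = 7.2: Pa²(3L − a)/(6EI) = 24023/EI
  point load 135.8 at a = 6.4: Pa²(3L − a)/(6EI) = 16316/EI
  triangular load, peak 26 at the fixed end: w₀L⁴/(30EI) = 3550/EI
  δ_0 = 43889/EI
Tip deflection under a unit load at E: L³/(3EI) = 170.7/EI.
Compatibility at E: δ_0 − R_E·δ_{EE} = 0, so R_E = 43889/170.7 = 257.2 kN.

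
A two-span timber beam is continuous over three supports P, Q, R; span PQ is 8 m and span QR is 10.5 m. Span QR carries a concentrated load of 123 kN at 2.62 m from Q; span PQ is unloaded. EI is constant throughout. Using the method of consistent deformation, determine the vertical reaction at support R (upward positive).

Release continuity at Q by inserting a hinge; the redundant is the internal moment M_Q. The primary structure is two simply-supported spans PQ and QR.
Discontinuity in slope at Q on the released structure — sum the simple-span end rotations:
  span QR: point load 123 at a = 2.62: Pab(L + b)/(6LEI) = 740.9/EI
  relative rotation θ_0 = (0 + 740.9)/EI = 740.9/EI
A unit hogging moment at Q produces rotation L₁/(3EI) + L₂/(3EI) = 6.167/EI.
Compatibility: M_Q·(L₁+L₂)/(3EI) = θ_0, giving M_Q = 120.1 kN·m (hogging).
Span QR, ΣM about R: R_Q^{QR}·10.5 = 969.2 + 120.1, so R_Q^{QR} = 103.8 kN and R_R = 123 − 103.8 = 19.25 kN.

R_R = 19.25 kN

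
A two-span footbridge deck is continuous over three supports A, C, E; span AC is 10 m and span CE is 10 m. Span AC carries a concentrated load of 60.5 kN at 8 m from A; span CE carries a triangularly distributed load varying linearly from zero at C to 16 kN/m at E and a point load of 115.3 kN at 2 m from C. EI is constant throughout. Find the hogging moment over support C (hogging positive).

Insert a hinge at C; M_C is the redundant, and each span becomes simply supported.
Discontinuity in slope at C on the released structure — sum the simple-span end rotations:
  span AC: point load 60.5 at a = 8: Pab(L + a)/(6LEI) = 290.4/EI
  span CE: triangular load, peak 16: 7w₀L³/(360EI) = 311.1/EI
  span CE: point load 115.3 at a = 2: Pab(L + b)/(6LEI) = 553.4/EI
  relative rotation θ_0 = (290.4 + 864.6)/EI = 1155/EI
A unit hogging moment at C produces rotation L₁/(3EI) + L₂/(3EI) = 6.667/EI.
Slope continuity at C: θ_0 = M_C·6.667/EI, so M_C = 1155/6.667 = 173.2 kN·m (hogging).

M_C = 173.2 kN·m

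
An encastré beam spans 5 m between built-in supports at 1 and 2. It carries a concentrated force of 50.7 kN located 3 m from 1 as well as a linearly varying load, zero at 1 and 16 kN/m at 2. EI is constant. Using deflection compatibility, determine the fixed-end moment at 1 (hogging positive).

M_1 = 37.67 kN·m

Release both end moments; the primary structure is a simply-supported span 12 with redundants M_1 and M_2.
End rotations of the released simple span under the applied load (×1/EI):
  at 1: point load 50.7 at a = 3: Pab(L + b)/(6LEI) = 70.98/EI
  at 2: point load 50.7 at a = 3: Pab(L + a)/(6LEI) = 81.12/EI
  at 1: triangular load, peak 16: 7w₀L³/(360EI) = 38.89/EI
  at 2: triangular load, peak 16: w₀L³/(45EI) = 44.44/EI
  θ_10 = 109.9/EI,  θ_20 = 125.6/EI
Flexibility coefficients: a unit moment at one end gives L/(3EI) there and L/(6EI) at the far end, so f₁₁ = f₂₂ = 1.667/EI and f₁₂ = f₂₁ = 0.8333/EI.
Compatibility — zero rotation at each built-in end:
  1.667 M_1 + 0.8333 M_2 = 109.9
  0.8333 M_1 + 1.667 M_2 = 125.6
Solving the pair gives M_1 = 37.67 kN·m and M_2 = 56.5 kN·m (hogging).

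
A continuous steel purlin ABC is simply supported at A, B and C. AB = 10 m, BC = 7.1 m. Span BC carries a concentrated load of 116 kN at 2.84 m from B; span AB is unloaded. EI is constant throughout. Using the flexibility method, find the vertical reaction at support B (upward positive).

R_B = 85.41 kN

Insert a hinge at B; M_B is the redundant, and each span becomes simply supported.
Rotations at B on the released spans (each span's end-slope, ×1/EI):
  span BC: point load 116 at a = 2.84: Pab(L + b)/(6LEI) = 374.2/EI
  relative rotation θ_0 = (0 + 374.2)/EI = 374.2/EI
A unit hogging moment at B produces rotation L₁/(3EI) + L₂/(3EI) = 5.7/EI.
Compatibility: M_B·(L₁+L₂)/(3EI) = θ_0, giving M_B = 65.66 kN·m (hogging).
Span AB, ΣM about A with M_B applied at B: R_B^{AB}·10 = 0 + 65.66, so R_B^{AB} = 6.566 kN and R_A = 0 − 6.566 = -6.566 kN.
Span BC, ΣM about C: R_B^{BC}·7.1 = 494.2 + 65.66, so R_B^{BC} = 78.85 kN and R_C = 116 − 78.85 = 37.15 kN.
R_B = 6.566 + 78.85 = 85.41 kN.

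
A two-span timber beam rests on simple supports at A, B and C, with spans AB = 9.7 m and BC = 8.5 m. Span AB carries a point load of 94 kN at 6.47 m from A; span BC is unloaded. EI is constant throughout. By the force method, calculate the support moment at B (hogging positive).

Release continuity at B by inserting a hinge; the redundant is the internal moment M_B. The primary structure is two simply-supported spans AB and BC.
End slopes at the hinge B, treating each span as simply supported:
  span AB: point load 94 at a = 6.47: Pab(L + a)/(6LEI) = 545.8/EI
  relative rotation θ_0 = (545.8 + 0)/EI = 545.8/EI
A unit hogging moment at B produces rotation L₁/(3EI) + L₂/(3EI) = 6.067/EI.
Slope continuity at B: θ_0 = M_B·6.067/EI, so M_B = 545.8/6.067 = 89.96 kN·m (hogging).

M_B = 89.96 kN·m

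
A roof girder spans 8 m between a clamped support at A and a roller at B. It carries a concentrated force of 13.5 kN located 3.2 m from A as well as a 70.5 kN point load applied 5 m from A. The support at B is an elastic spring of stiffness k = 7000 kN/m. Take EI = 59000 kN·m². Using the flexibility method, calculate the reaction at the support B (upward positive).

R_B = 33.84 kN

Choose R_B as the redundant. The primary structure is the cantilever fixed at A.
Deflection at B on the released cantilever, summing each load's contribution:
  point load 13.5 at a = 3.2: Pa²(3L − a)/(6EI) = 479.2/EI
  point load 70.5 at a = 5: Pa²(3L − a)/(6EI) = 5581/EI
  δ_0 = 6060/EI
Tip deflection under a unit load at B: L³/(3EI) = 170.7/EI.
With EI = 59000 kN·m²: δ_0 = 0.10272 m and δ_{BB} = 0.002893 m/kN.
Compatibility — the spring shortens by R_B/k under the reaction it provides: δ_0 − R_B·δ_{BB} = R_B/k. With 1/k = 0.000143 m/kN, R_B = δ_0 / (δ_{BB} + 1/k) = 0.10272 / (0.002893 + 0.000143) = 33.84 kN.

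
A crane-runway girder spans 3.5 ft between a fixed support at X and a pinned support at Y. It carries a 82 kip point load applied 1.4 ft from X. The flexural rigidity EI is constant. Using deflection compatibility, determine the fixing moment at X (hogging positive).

Release the roller at Y. Primary structure: cantilever fixed at X.
Primary-structure tip deflection at Y by superposition:
  point load 82 at a = 1.4: Pa²(3L − a)/(6EI) = 243.8/EI
Flexibility coefficient — unit upward force at Y: δ_{YY} = L³/(3EI) = 14.29/EI.
The prop prevents deflection at Y: R_Y = δ_0/δ_{YY} = 243.8/14.29 = 17.06 kip.
Moment equilibrium about X: M_X = Σ(load moments about X) − R_Y·L = 114.8 − 17.06×3.5 = 55.1 kip·ft.

M_X = 55.1 kip·ft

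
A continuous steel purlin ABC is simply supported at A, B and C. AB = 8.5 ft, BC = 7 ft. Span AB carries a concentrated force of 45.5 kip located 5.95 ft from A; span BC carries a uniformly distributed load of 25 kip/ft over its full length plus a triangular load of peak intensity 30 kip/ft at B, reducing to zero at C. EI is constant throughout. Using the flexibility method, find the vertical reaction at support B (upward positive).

R_B = 228.8 kip

Insert a hinge at B; M_B is the redundant, and each span becomes simply supported.
Discontinuity in slope at B on the released structure — sum the simple-span end rotations:
  span AB: point load 45.5 at a = 5.95: Pab(L + a)/(6LEI) = 195.6/EI
  span BC: UDL 25: wL³/(24EI) = 357.3/EI
  span BC: triangular load, peak 30: w₀L³/(45EI) = 228.7/EI
  relative rotation θ_0 = (195.6 + 586)/EI = 781.6/EI
A unit hogging moment at B produces rotation L₁/(3EI) + L₂/(3EI) = 5.167/EI.
Compatibility: M_B·(L₁+L₂)/(3EI) = θ_0, giving M_B = 151.3 kip·ft (hogging).
Span AB, ΣM about A with M_B applied at B: R_B^{AB}·8.5 = 270.7 + 151.3, so R_B^{AB} = 49.65 kip and R_A = 45.5 − 49.65 = -4.146 kip.
Span BC, ΣM about C: R_B^{BC}·7 = 1102 + 151.3, so R_B^{BC} = 179.1 kip and R_C = 280 − 179.1 = 100.9 kip.
R_B = 49.65 + 179.1 = 228.8 kip.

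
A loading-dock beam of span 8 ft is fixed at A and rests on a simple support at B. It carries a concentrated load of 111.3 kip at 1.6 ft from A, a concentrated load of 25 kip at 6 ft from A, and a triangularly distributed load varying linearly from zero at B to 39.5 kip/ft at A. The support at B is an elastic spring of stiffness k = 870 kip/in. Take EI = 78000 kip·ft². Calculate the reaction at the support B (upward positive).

Choose R_B as the redundant. The primary structure is the cantilever fixed at A.
Free-end deflection of the primary structure under the applied loading (downward +):
  point load 111.3 at a = 1.6: Pa²(3L − a)/(6EI) = 1064/EI
  point load 25 at a = 6: Pa²(3L − a)/(6EI) = 2700/EI
  triangular load, peak 39.5 at the fixed end: w₀L⁴/(30EI) = 5393/EI
  δ_0 = 9157/EI
Flexibility coefficient — unit upward force at B: δ_{BB} = L³/(3EI) = 170.7/EI.
With EI = 78000 kip·ft²: δ_0 = 0.11739 ft and δ_{BB} = 0.002188 ft/kip.
Compatibility — the spring shortens by R_B/k under the reaction it provides: δ_0 − R_B·δ_{BB} = R_B/k. With 1/k = 1/(870×12) ft/kip = 0.000096 ft/kip, R_B = δ_0 / (δ_{BB} + 1/k) = 0.11739 / (0.002188 + 0.000096) = 51.4 kip.

R_B = 51.4 kip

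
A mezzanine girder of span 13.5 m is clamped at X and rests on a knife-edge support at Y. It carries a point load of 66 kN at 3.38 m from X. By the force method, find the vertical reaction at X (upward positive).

Choose R_Y as the redundant. The primary structure is the cantilever fixed at X.
Downward deflection at the released point Y due to the loads:
  point load 66 at a = 3.38: Pa²(3L − a)/(6EI) = 4665/EI
Flexibility coefficient — unit upward force at Y: δ_{YY} = L³/(3EI) = 820.1/EI.
Compatibility at Y: δ_0 − R_Y·δ_{YY} = 0, so R_Y = 4665/820.1 = 5.688 kN.
Vertical equilibrium: R_X = ΣP − R_Y = 66 − 5.688 = 60.31 kN.

R_X = 60.31 kN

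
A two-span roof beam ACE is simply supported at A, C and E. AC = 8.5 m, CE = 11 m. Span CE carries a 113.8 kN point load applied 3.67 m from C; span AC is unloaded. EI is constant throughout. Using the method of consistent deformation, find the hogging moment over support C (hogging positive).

Take M_C as the redundant. Released structure: two simple spans AC and CE with a hinge at C.
Rotations at C on the released spans (each span's end-slope, ×1/EI):
  span CE: point load 113.8 at a = 3.67: Pab(L + b)/(6LEI) = 850.2/EI
  relative rotation θ_0 = (0 + 850.2)/EI = 850.2/EI
A unit hogging moment at C produces rotation L₁/(3EI) + L₂/(3EI) = 6.5/EI.
Slope continuity at C: θ_0 = M_C·6.5/EI, so M_C = 850.2/6.5 = 130.8 kN·m (hogging).

M_C = 130.8 kN·m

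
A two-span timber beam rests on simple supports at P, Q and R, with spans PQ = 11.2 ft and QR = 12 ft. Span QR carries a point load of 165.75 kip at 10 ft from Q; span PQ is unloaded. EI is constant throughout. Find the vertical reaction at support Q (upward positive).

R_Q = 42.01 kip

Take M_Q as the redundant. Released structure: two simple spans PQ and QR with a hinge at Q.
End slopes at the hinge Q, treating each span as simply supported:
  span QR: point load 165.75 at a = 10: Pab(L + b)/(6LEI) = 644.6/EI
  relative rotation θ_0 = (0 + 644.6)/EI = 644.6/EI
A unit hogging moment at Q produces rotation L₁/(3EI) + L₂/(3EI) = 7.733/EI.
Slope continuity at Q: θ_0 = M_Q·7.733/EI, so M_Q = 644.6/7.733 = 83.35 kip·ft (hogging).
Span PQ, ΣM about P with M_Q applied at Q: R_Q^{PQ}·11.2 = 0 + 83.35, so R_Q^{PQ} = 7.442 kip and R_P = 0 − 7.442 = -7.442 kip.
Span QR, ΣM about R: R_Q^{QR}·12 = 331.5 + 83.35, so R_Q^{QR} = 34.57 kip and R_R = 165.8 − 34.57 = 131.2 kip.
R_Q = 7.442 + 34.57 = 42.01 kip.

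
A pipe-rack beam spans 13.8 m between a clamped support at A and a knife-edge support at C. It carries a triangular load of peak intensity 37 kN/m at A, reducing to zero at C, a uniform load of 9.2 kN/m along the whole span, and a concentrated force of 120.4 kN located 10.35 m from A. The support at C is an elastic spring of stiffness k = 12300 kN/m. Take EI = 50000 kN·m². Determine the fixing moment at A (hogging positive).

Take the reaction at C as the redundant and release it; the primary structure is a cantilever fixed at A.
Downward deflection at the released point C due to the loads:
  triangular load, peak 37 at the fixed end: w₀L⁴/(30EI) = 44730/EI
  UDL 9.2: wL⁴/(8EI) = 41708/EI
  point load 120.4 at a = 10.35: Pa²(3L − a)/(6EI) = 66745/EI
  δ_0 = 153182/EI
Flexibility coefficient — unit upward force at C: δ_{CC} = L³/(3EI) = 876/EI.
With EI = 50000 kN·m²: δ_0 = 3.0636 m and δ_{CC} = 0.01752 m/kN.
Compatibility — the spring shortens by R_C/k under the reaction it provides: δ_0 − R_C·δ_{CC} = R_C/k. With 1/k = 0.000081 m/kN, R_C = δ_0 / (δ_{CC} + 1/k) = 3.0636 / (0.01752 + 0.000081) = 174.1 kN.
Moment equilibrium about A: M_A = Σ(load moments about A) − R_C·L = 3297 − 174.1×13.8 = 894.6 kN·m.

M_A = 894.6 kN·m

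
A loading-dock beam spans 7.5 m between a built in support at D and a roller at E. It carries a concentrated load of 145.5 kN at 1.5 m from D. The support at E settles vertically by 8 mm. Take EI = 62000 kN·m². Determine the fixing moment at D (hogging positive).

M_D = 183.6 kN·m

Take the reaction at E as the redundant and release it; the primary structure is a cantilever fixed at D.
Free-end deflection of the primary structure under the applied loading (downward +):
  point load 145.5 at a = 1.5: Pa²(3L − a)/(6EI) = 1146/EI
Tip deflection under a unit load at E: L³/(3EI) = 140.6/EI.
With EI = 62000 kN·m²: δ_0 = 0.018481 m and δ_{EE} = 0.002268 m/kN.
Compatibility — the beam at E must follow the support down by 0.008 m: δ_0 − R_E·δ_{EE} = 0.008, so R_E = (0.018481 − 0.008)/0.002268 = 4.621 kN.
Moment equilibrium about D: M_D = Σ(load moments about D) − R_E·L = 218.2 − 4.621×7.5 = 183.6 kN·m.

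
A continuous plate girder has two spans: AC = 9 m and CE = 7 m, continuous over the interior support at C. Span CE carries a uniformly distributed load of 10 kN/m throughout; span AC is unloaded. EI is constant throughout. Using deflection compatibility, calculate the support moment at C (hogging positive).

M_C = 26.8 kN·m

Insert a hinge at C; M_C is the redundant, and each span becomes simply supported.
Discontinuity in slope at C on the released structure — sum the simple-span end rotations:
  span CE: UDL 10: wL³/(24EI) = 142.9/EI
  relative rotation θ_0 = (0 + 142.9)/EI = 142.9/EI
A unit hogging moment at C produces rotation L₁/(3EI) + L₂/(3EI) = 5.333/EI.
Compatibility: M_C·(L₁+L₂)/(3EI) = θ_0, giving M_C = 26.8 kN·m (hogging).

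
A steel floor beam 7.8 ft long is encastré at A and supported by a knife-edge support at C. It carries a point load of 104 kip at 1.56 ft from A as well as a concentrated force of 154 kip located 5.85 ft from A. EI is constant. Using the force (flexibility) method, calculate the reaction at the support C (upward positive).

R_C = 103.3 kip

Take the reaction at C as the redundant and release it; the primary structure is a cantilever fixed at A.
Free-end deflection of the primary structure under the applied loading (downward +):
  point load 104 at a = 1.56: Pa²(3L − a)/(6EI) = 921.3/EI
  point load 154 at a = 5.85: Pa²(3L − a)/(6EI) = 15416/EI
  δ_0 = 16337/EI
Tip deflection under a unit load at C: L³/(3EI) = 158.2/EI.
Compatibility at C: δ_0 − R_C·δ_{CC} = 0, so R_C = 16337/158.2 = 103.3 kip.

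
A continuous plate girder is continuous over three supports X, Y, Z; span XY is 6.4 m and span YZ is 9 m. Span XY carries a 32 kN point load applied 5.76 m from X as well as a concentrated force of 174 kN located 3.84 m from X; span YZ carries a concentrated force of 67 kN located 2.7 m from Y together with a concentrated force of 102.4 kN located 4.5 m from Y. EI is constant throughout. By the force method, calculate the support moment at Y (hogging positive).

M_Y = 260 kN·m

Insert a hinge at Y; M_Y is the redundant, and each span becomes simply supported.
Discontinuity in slope at Y on the released structure — sum the simple-span end rotations:
  span XY: point load 32 at a = 5.76: Pab(L + a)/(6LEI) = 37.36/EI
  span XY: point load 174 at a = 3.84: Pab(L + a)/(6LEI) = 456.1/EI
  span YZ: point load 67 at a = 2.7: Pab(L + b)/(6LEI) = 322.9/EI
  span YZ: point load 102.4 at a = 4.5: Pab(L + b)/(6LEI) = 518.4/EI
  relative rotation θ_0 = (493.5 + 841.3)/EI = 1335/EI
A unit hogging moment at Y produces rotation L₁/(3EI) + L₂/(3EI) = 5.133/EI.
Compatibility: M_Y·(L₁+L₂)/(3EI) = θ_0, giving M_Y = 260 kN·m (hogging).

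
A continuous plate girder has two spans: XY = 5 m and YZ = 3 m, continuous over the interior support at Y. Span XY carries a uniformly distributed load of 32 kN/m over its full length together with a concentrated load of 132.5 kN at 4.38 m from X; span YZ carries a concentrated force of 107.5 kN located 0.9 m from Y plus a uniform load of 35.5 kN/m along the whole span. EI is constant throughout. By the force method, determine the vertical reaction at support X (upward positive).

R_X = 68.18 kN

Release continuity at Y by inserting a hinge; the redundant is the internal moment M_Y. The primary structure is two simply-supported spans XY and YZ.
End slopes at the hinge Y, treating each span as simply supported:
  span XY: UDL 32: wL³/(24EI) = 166.7/EI
  span XY: point load 132.5 at a = 4.38: Pab(L + a)/(6LEI) = 112.5/EI
  span YZ: point load 107.5 at a = 0.9: Pab(L + b)/(6LEI) = 57.57/EI
  span YZ: UDL 35.5: wL³/(24EI) = 39.94/EI
  relative rotation θ_0 = (279.2 + 97.5)/EI = 376.7/EI
A unit hogging moment at Y produces rotation L₁/(3EI) + L₂/(3EI) = 2.667/EI.
Slope continuity at Y: θ_0 = M_Y·2.667/EI, so M_Y = 376.7/2.667 = 141.3 kN·m (hogging).
Span XY, ΣM about X with M_Y applied at Y: R_Y^{XY}·5 = 980.4 + 141.3, so R_Y^{XY} = 224.3 kN and R_X = 292.5 − 224.3 = 68.18 kN.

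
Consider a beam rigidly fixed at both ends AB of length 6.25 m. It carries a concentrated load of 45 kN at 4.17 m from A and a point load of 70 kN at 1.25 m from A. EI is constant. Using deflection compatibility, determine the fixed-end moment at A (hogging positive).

M_A = 76.78 kN·m

Take the two fixed-end moments M_A, M_B as redundants; the released structure is the simple span AB.
End rotations of the released simple span under the applied load (×1/EI):
  at A: point load 45 at a = 4.17: Pab(L + b)/(6LEI) = 86.7/EI
  at B: point load 45 at a = 4.17: Pab(L + a)/(6LEI) = 108.5/EI
  at A: point load 70 at a = 1.25: Pab(L + b)/(6LEI) = 131.2/EI
  at B: point load 70 at a = 1.25: Pab(L + a)/(6LEI) = 87.5/EI
  θ_A0 = 218/EI,  θ_B0 = 196/EI
Flexibility coefficients: a unit moment at one end gives L/(3EI) there and L/(6EI) at the far end, so f₁₁ = f₂₂ = 2.083/EI and f₁₂ = f₂₁ = 1.042/EI.
Compatibility — zero rotation at each built-in end:
  2.083 M_A + 1.042 M_B = 218
  1.042 M_A + 2.083 M_B = 196
Solving the pair gives M_A = 76.78 kN·m and M_B = 55.67 kN·m (hogging).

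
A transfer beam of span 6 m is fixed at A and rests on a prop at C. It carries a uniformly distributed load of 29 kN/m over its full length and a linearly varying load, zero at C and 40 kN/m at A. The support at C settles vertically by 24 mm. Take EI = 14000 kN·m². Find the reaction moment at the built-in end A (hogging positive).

M_A = 254.5 kN·m

Take the reaction at C as the redundant and release it; the primary structure is a cantilever fixed at A.
Primary-structure tip deflection at C by superposition:
  UDL 29: wL⁴/(8EI) = 4698/EI
  triangular load, peak 40 at the fixed end: w₀L⁴/(30EI) = 1728/EI
  δ_0 = 6426/EI
Flexibility coefficient — unit upward force at C: δ_{CC} = L³/(3EI) = 72/EI.
With EI = 14000 kN·m²: δ_0 = 0.459 m and δ_{CC} = 0.005143 m/kN.
Compatibility — the beam at C must follow the support down by 0.024 m: δ_0 − R_C·δ_{CC} = 0.024, so R_C = (0.459 − 0.024)/0.005143 = 84.58 kN.
Moment equilibrium about A: M_A = Σ(load moments about A) − R_C·L = 762 − 84.58×6 = 254.5 kN·m.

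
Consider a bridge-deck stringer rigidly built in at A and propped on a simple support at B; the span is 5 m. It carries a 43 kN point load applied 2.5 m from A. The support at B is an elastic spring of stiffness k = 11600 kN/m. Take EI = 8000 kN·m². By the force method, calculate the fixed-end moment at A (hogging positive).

M_A = 41.41 kN·m

Remove the prop at B; the released (primary) structure is a cantilever built in at A.
Deflection at B on the released cantilever, summing each load's contribution:
  point load 43 at a = 2.5: Pa²(3L − a)/(6EI) = 559.9/EI
Flexibility coefficient — unit upward force at B: δ_{BB} = L³/(3EI) = 41.67/EI.
With EI = 8000 kN·m²: δ_0 = 0.069987 m and δ_{BB} = 0.005208 m/kN.
Compatibility — the spring shortens by R_B/k under the reaction it provides: δ_0 − R_B·δ_{BB} = R_B/k. With 1/k = 0.000086 m/kN, R_B = δ_0 / (δ_{BB} + 1/k) = 0.069987 / (0.005208 + 0.000086) = 13.22 kN.
Moment equilibrium about A: M_A = Σ(load moments about A) − R_B·L = 107.5 − 13.22×5 = 41.41 kN·m.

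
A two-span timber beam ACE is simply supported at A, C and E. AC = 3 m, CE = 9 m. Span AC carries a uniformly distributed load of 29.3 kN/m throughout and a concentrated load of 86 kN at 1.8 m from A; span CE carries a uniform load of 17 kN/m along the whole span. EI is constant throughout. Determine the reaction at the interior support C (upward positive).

R_C = 238.6 kN

Take M_C as the redundant. Released structure: two simple spans AC and CE with a hinge at C.
End slopes at the hinge C, treating each span as simply supported:
  span AC: UDL 29.3: wL³/(24EI) = 32.96/EI
  span AC: point load 86 at a = 1.8: Pab(L + a)/(6LEI) = 49.54/EI
  span CE: UDL 17: wL³/(24EI) = 516.4/EI
  relative rotation θ_0 = (82.5 + 516.4)/EI = 598.9/EI
A unit hogging moment at C produces rotation L₁/(3EI) + L₂/(3EI) = 4/EI.
Slope continuity at C: θ_0 = M_C·4/EI, so M_C = 598.9/4 = 149.7 kN·m (hogging).
Span AC, ΣM about A with M_C applied at C: R_C^{AC}·3 = 286.6 + 149.7, so R_C^{AC} = 145.5 kN and R_A = 173.9 − 145.5 = 28.44 kN.
Span CE, ΣM about E: R_C^{CE}·9 = 688.5 + 149.7, so R_C^{CE} = 93.14 kN and R_E = 153 − 93.14 = 59.86 kN.
R_C = 145.5 + 93.14 = 238.6 kN.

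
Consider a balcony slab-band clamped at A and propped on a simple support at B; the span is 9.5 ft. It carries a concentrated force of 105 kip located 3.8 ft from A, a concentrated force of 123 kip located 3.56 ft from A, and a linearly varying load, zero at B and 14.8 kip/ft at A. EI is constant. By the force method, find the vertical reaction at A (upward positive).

Remove the prop at B; the released (primary) structure is a cantilever built in at A.
Downward deflection at the released point B due to the loads:
  point load 105 at a = 3.8: Pa²(3L − a)/(6EI) = 6242/EI
  point load 123 at a = 3.56: Pa²(3L − a)/(6EI) = 6480/EI
  triangular load, peak 14.8 at the fixed end: w₀L⁴/(30EI) = 4018/EI
  δ_0 = 16740/EI
Flexibility coefficient — unit upward force at B: δ_{BB} = L³/(3EI) = 285.8/EI.
The prop prevents deflection at B: R_B = δ_0/δ_{BB} = 16740/285.8 = 58.57 kip.
Vertical equilibrium: R_A = ΣP − R_B = 298.3 − 58.57 = 239.7 kip.

R_A = 239.7 kip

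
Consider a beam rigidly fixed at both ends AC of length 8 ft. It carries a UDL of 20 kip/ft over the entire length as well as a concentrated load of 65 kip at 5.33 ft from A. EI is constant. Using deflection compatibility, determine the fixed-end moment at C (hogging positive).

M_C = 183.7 kip·ft

Release both end moments; the primary structure is a simply-supported span AC with redundants M_A and M_C.
Simple-span end rotations at A and C under the given loads:
  at A: UDL 20: wL³/(24EI) = 426.7/EI
  at C: UDL 20: wL³/(24EI) = 426.7/EI
  at A: point load 65 at a = 5.33: Pab(L + b)/(6LEI) = 205.6/EI
  at C: point load 65 at a = 5.33: Pab(L + a)/(6LEI) = 256.9/EI
  θ_A0 = 632.3/EI,  θ_C0 = 683.6/EI
Flexibility coefficients: a unit moment at one end gives L/(3EI) there and L/(6EI) at the far end, so f₁₁ = f₂₂ = 2.667/EI and f₁₂ = f₂₁ = 1.333/EI.
Compatibility — zero rotation at each built-in end:
  2.667 M_A + 1.333 M_C = 632.3
  1.333 M_A + 2.667 M_C = 683.6
Solving the pair gives M_A = 145.3 kip·ft and M_C = 183.7 kip·ft (hogging).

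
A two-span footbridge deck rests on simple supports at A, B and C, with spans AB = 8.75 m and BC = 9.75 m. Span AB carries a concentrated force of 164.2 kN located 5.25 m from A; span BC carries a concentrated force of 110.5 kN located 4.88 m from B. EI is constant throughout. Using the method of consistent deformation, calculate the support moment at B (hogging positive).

Insert a hinge at B; M_B is the redundant, and each span becomes simply supported.
End slopes at the hinge B, treating each span as simply supported:
  span AB: point load 164.2 at a = 5.25: Pab(L + a)/(6LEI) = 804.6/EI
  span BC: point load 110.5 at a = 4.88: Pab(L + b)/(6LEI) = 656.3/EI
  relative rotation θ_0 = (804.6 + 656.3)/EI = 1461/EI
A unit hogging moment at B produces rotation L₁/(3EI) + L₂/(3EI) = 6.167/EI.
Compatibility: M_B·(L₁+L₂)/(3EI) = θ_0, giving M_B = 236.9 kN·m (hogging).

M_B = 236.9 kN·m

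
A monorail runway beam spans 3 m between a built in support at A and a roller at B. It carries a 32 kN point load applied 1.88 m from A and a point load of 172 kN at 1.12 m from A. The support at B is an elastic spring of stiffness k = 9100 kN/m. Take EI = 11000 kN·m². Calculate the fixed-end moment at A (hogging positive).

M_A = 130.1 kN·m

Choose R_B as the redundant. The primary structure is the cantilever fixed at A.
Free-end deflection of the primary structure under the applied loading (downward +):
  point load 32 at a = 1.88: Pa²(3L − a)/(6EI) = 134.2/EI
  point load 172 at a = 1.12: Pa²(3L − a)/(6EI) = 283.4/EI
  δ_0 = 417.6/EI
Tip deflection under a unit load at B: L³/(3EI) = 9/EI.
With EI = 11000 kN·m²: δ_0 = 0.037961 m and δ_{BB} = 0.000818 m/kN.
Compatibility — the spring shortens by R_B/k under the reaction it provides: δ_0 − R_B·δ_{BB} = R_B/k. With 1/k = 0.00011 m/kN, R_B = δ_0 / (δ_{BB} + 1/k) = 0.037961 / (0.000818 + 0.00011) = 40.9 kN.
Moment equilibrium about A: M_A = Σ(load moments about A) − R_B·L = 252.8 − 40.9×3 = 130.1 kN·m.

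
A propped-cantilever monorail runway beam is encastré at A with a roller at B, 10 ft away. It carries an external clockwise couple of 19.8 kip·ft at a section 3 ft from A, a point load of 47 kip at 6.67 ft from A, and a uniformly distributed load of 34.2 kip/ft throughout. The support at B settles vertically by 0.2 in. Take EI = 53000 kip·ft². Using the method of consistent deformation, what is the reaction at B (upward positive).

R_B = 151.5 kip

Remove the prop at B; the released (primary) structure is a cantilever built in at A.
Deflection at B on the released cantilever, summing each load's contribution:
  clockwise couple 19.8 at a = 3: M₀a(2L − a)/(2EI) = 504.9/EI
  point load 47 at a = 6.67: Pa²(3L − a)/(6EI) = 8130/EI
  UDL 34.2: wL⁴/(8EI) = 42750/EI
  δ_0 = 51385/EI
Flexibility coefficient — unit upward force at B: δ_{BB} = L³/(3EI) = 333.3/EI.
With EI = 53000 kip·ft²: δ_0 = 0.96953 ft and δ_{BB} = 0.006289 ft/kip.
Compatibility — the beam at B must follow the support down by 0.01667 ft: δ_0 − R_B·δ_{BB} = 0.01667, so R_B = (0.96953 − 0.01667)/0.006289 = 151.5 kip.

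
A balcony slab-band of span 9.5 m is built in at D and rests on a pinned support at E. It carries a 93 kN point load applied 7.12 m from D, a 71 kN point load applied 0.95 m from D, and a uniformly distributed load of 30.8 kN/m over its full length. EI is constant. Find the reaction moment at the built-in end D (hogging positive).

M_D = 508.9 kN·m

Remove the prop at E; the released (primary) structure is a cantilever built in at D.
Primary-structure tip deflection at E by superposition:
  point load 93 at a = 7.12: Pa²(3L − a)/(6EI) = 16800/EI
  point load 71 at a = 0.95: Pa²(3L − a)/(6EI) = 294.2/EI
  UDL 30.8: wL⁴/(8EI) = 31358/EI
  δ_0 = 48452/EI
Flexibility coefficient — unit upward force at E: δ_{EE} = L³/(3EI) = 285.8/EI.
The prop prevents deflection at E: R_E = δ_0/δ_{EE} = 48452/285.8 = 169.5 kN.
Moment equilibrium about D: M_D = Σ(load moments about D) − R_E·L = 2119 − 169.5×9.5 = 508.9 kN·m.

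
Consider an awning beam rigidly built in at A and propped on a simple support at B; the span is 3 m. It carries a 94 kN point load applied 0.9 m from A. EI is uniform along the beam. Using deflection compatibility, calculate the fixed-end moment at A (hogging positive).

M_A = 50.34 kN·m

Release the roller at B. Primary structure: cantilever fixed at A.
Free-end deflection of the primary structure under the applied loading (downward +):
  point load 94 at a = 0.9: Pa²(3L − a)/(6EI) = 102.8/EI
Tip deflection under a unit load at B: L³/(3EI) = 9/EI.
Compatibility at B: δ_0 − R_B·δ_{BB} = 0, so R_B = 102.8/9 = 11.42 kN.
Moment equilibrium about A: M_A = Σ(load moments about A) − R_B·L = 84.6 − 11.42×3 = 50.34 kN·m.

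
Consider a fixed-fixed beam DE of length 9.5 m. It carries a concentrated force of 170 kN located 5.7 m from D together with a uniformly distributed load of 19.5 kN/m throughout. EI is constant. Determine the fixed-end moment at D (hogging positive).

M_D = 301.7 kN·m

Take the two fixed-end moments M_D, M_E as redundants; the released structure is the simple span DE.
On the primary (simply-supported) span, the end slopes from the loading are:
  at D: point load 170 at a = 5.7: Pab(L + b)/(6LEI) = 859.2/EI
  at E: point load 170 at a = 5.7: Pab(L + a)/(6LEI) = 981.9/EI
  at D: UDL 19.5: wL³/(24EI) = 696.6/EI
  at E: UDL 19.5: wL³/(24EI) = 696.6/EI
  θ_D0 = 1556/EI,  θ_E0 = 1679/EI
Flexibility coefficients: a unit moment at one end gives L/(3EI) there and L/(6EI) at the far end, so f₁₁ = f₂₂ = 3.167/EI and f₁₂ = f₂₁ = 1.583/EI.
Compatibility — zero rotation at each built-in end:
  3.167 M_D + 1.583 M_E = 1556
  1.583 M_D + 3.167 M_E = 1679
Solving the pair gives M_D = 301.7 kN·m and M_E = 379.2 kN·m (hogging).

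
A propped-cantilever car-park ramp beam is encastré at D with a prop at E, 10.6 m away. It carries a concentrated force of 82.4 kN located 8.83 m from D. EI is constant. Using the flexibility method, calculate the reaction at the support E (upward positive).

Take the reaction at E as the redundant and release it; the primary structure is a cantilever fixed at D.
Free-end deflection of the primary structure under the applied loading (downward +):
  point load 82.4 at a = 8.83: Pa²(3L − a)/(6EI) = 24596/EI
Tip deflection under a unit load at E: L³/(3EI) = 397/EI.
Compatibility at E: δ_0 − R_E·δ_{EE} = 0, so R_E = 24596/397 = 61.95 kN.

R_E = 61.95 kN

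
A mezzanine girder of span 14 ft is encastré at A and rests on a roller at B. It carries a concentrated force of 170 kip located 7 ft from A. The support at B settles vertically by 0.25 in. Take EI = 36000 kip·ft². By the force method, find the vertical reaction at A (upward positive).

Choose R_B as the redundant. The primary structure is the cantilever fixed at A.
Deflection at B on the released cantilever, summing each load's contribution:
  point load 170 at a = 7: Pa²(3L − a)/(6EI) = 48592/EI
Flexibility coefficient — unit upward force at B: δ_{BB} = L³/(3EI) = 914.7/EI.
With EI = 36000 kip·ft²: δ_0 = 1.3498 ft and δ_{BB} = 0.025407 ft/kip.
Compatibility — the beam at B must follow the support down by 0.02083 ft: δ_0 − R_B·δ_{BB} = 0.02083, so R_B = (1.3498 − 0.02083)/0.025407 = 52.31 kip.
Vertical equilibrium: R_A = ΣP − R_B = 170 − 52.31 = 117.7 kip.

R_A = 117.7 kip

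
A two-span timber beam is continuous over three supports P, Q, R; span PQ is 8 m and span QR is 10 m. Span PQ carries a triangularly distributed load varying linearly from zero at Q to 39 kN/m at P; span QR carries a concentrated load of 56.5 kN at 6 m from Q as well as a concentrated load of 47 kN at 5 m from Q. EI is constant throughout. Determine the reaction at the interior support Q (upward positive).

R_Q = 135.5 kN

Insert a hinge at Q; M_Q is the redundant, and each span becomes simply supported.
End slopes at the hinge Q, treating each span as simply supported:
  span PQ: triangular load, peak 39: 7w₀L³/(360EI) = 388.3/EI
  span QR: point load 56.5 at a = 6: Pab(L + b)/(6LEI) = 316.4/EI
  span QR: point load 47 at a = 5: Pab(L + b)/(6LEI) = 293.8/EI
  relative rotation θ_0 = (388.3 + 610.1)/EI = 998.4/EI
A unit hogging moment at Q produces rotation L₁/(3EI) + L₂/(3EI) = 6/EI.
Slope continuity at Q: θ_0 = M_Q·6/EI, so M_Q = 998.4/6 = 166.4 kN·m (hogging).
Span PQ, ΣM about P with M_Q applied at Q: R_Q^{PQ}·8 = 416 + 166.4, so R_Q^{PQ} = 72.8 kN and R_P = 156 − 72.8 = 83.2 kN.
Span QR, ΣM about R: R_Q^{QR}·10 = 461 + 166.4, so R_Q^{QR} = 62.74 kN and R_R = 103.5 − 62.74 = 40.76 kN.
R_Q = 72.8 + 62.74 = 135.5 kN.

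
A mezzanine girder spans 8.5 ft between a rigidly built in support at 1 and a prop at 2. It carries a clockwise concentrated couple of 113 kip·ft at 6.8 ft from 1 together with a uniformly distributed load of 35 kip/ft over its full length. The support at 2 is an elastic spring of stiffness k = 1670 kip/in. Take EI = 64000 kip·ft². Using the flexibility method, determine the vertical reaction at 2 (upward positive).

R_2 = 128.7 kip

Remove the prop at 2; the released (primary) structure is a cantilever built in at 1.
Deflection at 2 on the released cantilever, summing each load's contribution:
  clockwise couple 113 at a = 6.8: M₀a(2L − a)/(2EI) = 3919/EI
  UDL 35: wL⁴/(8EI) = 22838/EI
  δ_0 = 26757/EI
Tip deflection under a unit load at 2: L³/(3EI) = 204.7/EI.
With EI = 64000 kip·ft²: δ_0 = 0.41807 ft and δ_{22} = 0.003199 ft/kip.
Compatibility — the spring shortens by R_2/k under the reaction it provides: δ_0 − R_2·δ_{22} = R_2/k. With 1/k = 1/(1670×12) ft/kip = 0.00005 ft/kip, R_2 = δ_0 / (δ_{22} + 1/k) = 0.41807 / (0.003199 + 0.00005) = 128.7 kip.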